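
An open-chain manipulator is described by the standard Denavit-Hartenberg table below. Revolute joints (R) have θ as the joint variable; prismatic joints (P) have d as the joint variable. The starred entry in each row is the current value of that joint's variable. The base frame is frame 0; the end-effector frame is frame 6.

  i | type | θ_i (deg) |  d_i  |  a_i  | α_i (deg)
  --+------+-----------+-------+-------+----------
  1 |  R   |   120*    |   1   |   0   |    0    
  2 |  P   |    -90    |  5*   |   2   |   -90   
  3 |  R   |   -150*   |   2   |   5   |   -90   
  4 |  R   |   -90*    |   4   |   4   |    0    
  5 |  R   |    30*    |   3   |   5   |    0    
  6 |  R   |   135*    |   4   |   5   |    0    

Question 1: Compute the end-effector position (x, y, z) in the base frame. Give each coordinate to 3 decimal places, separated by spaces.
-2.851 4.706 19.923

after link 1: o_1 = (0.0000, 0.0000, 1.0000)
after link 2: o_2 = (1.7321, 1.0000, 6.0000)
after link 3: o_3 = (-3.0179, 0.5670, 8.5000)
after link 4: o_4 = (-3.2859, 5.0311, 11.9641)
after link 5: o_5 = (-6.0269, 8.4486, 15.8122)
after link 6: o_6 = (-2.8506, 4.7056, 19.9233)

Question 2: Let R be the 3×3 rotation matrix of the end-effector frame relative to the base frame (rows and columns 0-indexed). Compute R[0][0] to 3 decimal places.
0.289

End-effector x-axis (col 0 of R) = (0.2888,-0.9486,0.1294)
R[0][0] = 0.2888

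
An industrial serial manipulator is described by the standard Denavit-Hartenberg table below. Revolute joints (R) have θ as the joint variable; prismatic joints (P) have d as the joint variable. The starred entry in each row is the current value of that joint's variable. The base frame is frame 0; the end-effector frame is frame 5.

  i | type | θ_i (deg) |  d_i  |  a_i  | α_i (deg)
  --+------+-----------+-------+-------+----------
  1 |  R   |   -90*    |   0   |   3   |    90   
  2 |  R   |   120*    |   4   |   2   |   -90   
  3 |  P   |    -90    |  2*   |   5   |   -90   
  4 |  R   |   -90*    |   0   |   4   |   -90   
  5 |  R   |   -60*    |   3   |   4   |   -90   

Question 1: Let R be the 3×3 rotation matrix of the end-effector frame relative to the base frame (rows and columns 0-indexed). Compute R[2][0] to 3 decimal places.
0.500

End-effector x-axis (col 0 of R) = (0.0000,0.8660,0.5000)
R[2][0] = 0.5000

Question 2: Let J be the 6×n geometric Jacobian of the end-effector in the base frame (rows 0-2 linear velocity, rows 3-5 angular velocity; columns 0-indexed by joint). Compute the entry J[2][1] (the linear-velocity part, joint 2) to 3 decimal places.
axis z_1 = (-1.0000,-0.0000,0.0000); lever o_n−o_1 = (-12.0000,9.6603,0.7321)
cross product → J_v[:, 1] = (-0.0000,0.7321,-9.6603)
J_ω[:, 1] = z_1
entry J[2][1] = -9.6603

-9.660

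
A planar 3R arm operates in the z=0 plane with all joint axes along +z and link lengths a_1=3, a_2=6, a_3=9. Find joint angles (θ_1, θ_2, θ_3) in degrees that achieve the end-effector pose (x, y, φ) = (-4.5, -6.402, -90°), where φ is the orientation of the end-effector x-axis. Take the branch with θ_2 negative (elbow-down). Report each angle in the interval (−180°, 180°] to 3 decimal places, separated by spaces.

-119.999 -120.001 149.999

wrist centre = target − a_3·(cos φ, sin φ) = (-4.5000, 2.5980)
cos θ_2 = (26.9996−3²−6²)/(2·3·6) = -0.5000; θ_2 = -120.0007° (elbow-down)
β = atan2(2.5980,-4.5000) = 150.0007°; ψ = atan2(-5.1961,-0.0001) = -90.0007°
θ_1 = β − ψ = 240.0015°
θ_3 = φ − θ_1 − θ_2 = 149.9993° (wrapped to (-180°,180°])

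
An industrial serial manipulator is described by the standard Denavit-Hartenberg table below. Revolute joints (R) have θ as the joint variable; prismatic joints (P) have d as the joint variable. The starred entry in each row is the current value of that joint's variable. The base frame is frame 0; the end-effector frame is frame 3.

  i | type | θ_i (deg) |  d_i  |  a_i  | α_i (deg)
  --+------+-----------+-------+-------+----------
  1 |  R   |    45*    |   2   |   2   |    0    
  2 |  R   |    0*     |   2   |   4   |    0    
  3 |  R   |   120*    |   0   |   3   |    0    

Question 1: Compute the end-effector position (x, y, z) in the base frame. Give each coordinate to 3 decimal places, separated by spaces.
1.345 5.019 4.000

after link 1: o_1 = (1.4142, 1.4142, 2.0000)
after link 2: o_2 = (4.2426, 4.2426, 4.0000)
after link 3: o_3 = (1.3449, 5.0191, 4.0000)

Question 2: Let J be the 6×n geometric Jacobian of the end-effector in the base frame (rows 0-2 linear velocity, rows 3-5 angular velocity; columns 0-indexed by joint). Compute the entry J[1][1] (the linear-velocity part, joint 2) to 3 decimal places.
axis z_1 = (0.0000,0.0000,1.0000); lever o_n−o_1 = (-0.0694,3.6049,2.0000)
cross product → J_v[:, 1] = (-3.6049,-0.0694,0.0000)
J_ω[:, 1] = z_1
entry J[1][1] = -0.0694

-0.069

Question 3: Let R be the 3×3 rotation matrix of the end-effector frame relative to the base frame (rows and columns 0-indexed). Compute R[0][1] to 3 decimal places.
End-effector y-axis (col 1 of R) = (-0.2588,-0.9659,0.0000)
R[0][1] = -0.2588

-0.259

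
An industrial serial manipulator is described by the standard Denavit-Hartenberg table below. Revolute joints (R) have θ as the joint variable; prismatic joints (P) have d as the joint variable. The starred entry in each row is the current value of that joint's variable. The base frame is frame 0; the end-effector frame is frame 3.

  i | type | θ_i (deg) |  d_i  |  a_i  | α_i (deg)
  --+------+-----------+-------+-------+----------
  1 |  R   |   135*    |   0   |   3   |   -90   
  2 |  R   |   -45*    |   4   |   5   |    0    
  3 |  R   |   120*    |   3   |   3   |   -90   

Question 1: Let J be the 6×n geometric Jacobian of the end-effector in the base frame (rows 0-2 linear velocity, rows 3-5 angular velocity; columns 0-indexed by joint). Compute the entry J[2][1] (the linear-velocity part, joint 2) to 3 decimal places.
-4.312

axis z_1 = (-0.7071,-0.7071,0.0000); lever o_n−o_1 = (-7.9988,-1.9007,0.6378)
cross product → J_v[:, 1] = (-0.4510,0.4510,-4.3120)
J_ω[:, 1] = z_1
entry J[2][1] = -4.3120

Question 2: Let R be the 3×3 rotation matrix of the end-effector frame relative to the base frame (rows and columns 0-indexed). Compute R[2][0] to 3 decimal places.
End-effector x-axis (col 0 of R) = (-0.1830,0.1830,-0.9659)
R[2][0] = -0.9659

-0.966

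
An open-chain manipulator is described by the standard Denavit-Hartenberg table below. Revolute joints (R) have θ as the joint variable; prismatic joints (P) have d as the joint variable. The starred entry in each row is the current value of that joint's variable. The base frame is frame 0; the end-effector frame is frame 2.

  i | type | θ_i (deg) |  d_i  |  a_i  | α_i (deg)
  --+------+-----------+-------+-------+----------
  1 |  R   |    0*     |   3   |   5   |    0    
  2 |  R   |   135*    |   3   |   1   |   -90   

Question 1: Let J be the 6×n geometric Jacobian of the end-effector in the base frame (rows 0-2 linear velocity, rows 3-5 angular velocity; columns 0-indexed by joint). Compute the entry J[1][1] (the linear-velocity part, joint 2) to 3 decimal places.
-0.707

axis z_1 = (0.0000,0.0000,1.0000); lever o_n−o_1 = (-0.7071,0.7071,3.0000)
cross product → J_v[:, 1] = (-0.7071,-0.7071,0.0000)
J_ω[:, 1] = z_1
entry J[1][1] = -0.7071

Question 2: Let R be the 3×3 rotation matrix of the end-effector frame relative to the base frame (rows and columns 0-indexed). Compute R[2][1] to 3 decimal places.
End-effector y-axis (col 1 of R) = (-0.0000,-0.0000,-1.0000)
R[2][1] = -1.0000

-1.000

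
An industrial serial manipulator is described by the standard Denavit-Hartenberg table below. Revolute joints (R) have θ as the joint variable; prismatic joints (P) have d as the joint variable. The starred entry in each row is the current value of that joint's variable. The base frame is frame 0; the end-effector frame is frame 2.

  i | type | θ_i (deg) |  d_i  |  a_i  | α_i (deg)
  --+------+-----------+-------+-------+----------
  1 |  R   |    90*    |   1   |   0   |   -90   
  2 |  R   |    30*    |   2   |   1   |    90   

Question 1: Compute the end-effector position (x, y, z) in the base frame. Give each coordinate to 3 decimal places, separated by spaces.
after link 1: o_1 = (0.0000, 0.0000, 1.0000)
after link 2: o_2 = (-2.0000, 0.8660, 0.5000)

-2.000 0.866 0.500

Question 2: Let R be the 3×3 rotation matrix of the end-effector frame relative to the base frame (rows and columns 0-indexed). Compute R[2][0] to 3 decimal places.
-0.500

End-effector x-axis (col 0 of R) = (0.0000,0.8660,-0.5000)
R[2][0] = -0.5000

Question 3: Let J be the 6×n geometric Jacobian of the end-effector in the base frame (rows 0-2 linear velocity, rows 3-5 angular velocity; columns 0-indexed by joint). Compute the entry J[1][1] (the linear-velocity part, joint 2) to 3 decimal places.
-0.500

axis z_1 = (-1.0000,0.0000,0.0000); lever o_n−o_1 = (-2.0000,0.8660,-0.5000)
cross product → J_v[:, 1] = (-0.0000,-0.5000,-0.8660)
J_ω[:, 1] = z_1
entry J[1][1] = -0.5000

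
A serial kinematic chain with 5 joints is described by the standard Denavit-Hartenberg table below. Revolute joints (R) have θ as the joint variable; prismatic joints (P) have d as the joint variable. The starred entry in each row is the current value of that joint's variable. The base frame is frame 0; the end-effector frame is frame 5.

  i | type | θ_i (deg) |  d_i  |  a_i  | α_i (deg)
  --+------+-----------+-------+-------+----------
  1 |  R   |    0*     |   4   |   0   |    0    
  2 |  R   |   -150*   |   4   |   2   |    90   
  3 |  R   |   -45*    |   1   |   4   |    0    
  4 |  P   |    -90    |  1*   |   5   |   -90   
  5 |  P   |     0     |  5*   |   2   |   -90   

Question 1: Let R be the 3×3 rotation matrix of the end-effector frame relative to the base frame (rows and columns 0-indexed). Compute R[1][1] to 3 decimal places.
0.354

End-effector y-axis (col 1 of R) = (0.6124,0.3536,0.7071)
R[1][1] = 0.3536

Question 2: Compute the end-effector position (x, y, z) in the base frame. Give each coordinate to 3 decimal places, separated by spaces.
-3.957 0.025 -3.314

after link 1: o_1 = (0.0000, 0.0000, 4.0000)
after link 2: o_2 = (-1.7321, -1.0000, 8.0000)
after link 3: o_3 = (-4.6815, -1.5482, 5.1716)
after link 4: o_4 = (-2.1197, 1.0856, 1.6360)
after link 5: o_5 = (-3.9568, 0.0249, -3.3137)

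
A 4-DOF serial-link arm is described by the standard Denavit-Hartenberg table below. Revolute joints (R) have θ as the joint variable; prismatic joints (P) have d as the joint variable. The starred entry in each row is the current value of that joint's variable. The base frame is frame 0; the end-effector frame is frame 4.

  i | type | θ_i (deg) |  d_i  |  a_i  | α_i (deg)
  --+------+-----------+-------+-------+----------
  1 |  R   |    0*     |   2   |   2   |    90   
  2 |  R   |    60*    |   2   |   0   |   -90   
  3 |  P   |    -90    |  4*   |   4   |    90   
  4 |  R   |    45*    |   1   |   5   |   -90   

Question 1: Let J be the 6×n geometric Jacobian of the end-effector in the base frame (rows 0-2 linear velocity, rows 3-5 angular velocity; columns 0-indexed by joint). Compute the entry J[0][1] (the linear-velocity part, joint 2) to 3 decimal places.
axis z_1 = (0.0000,-1.0000,0.0000); lever o_n−o_1 = (-7.0260,-9.5355,2.9017)
cross product → J_v[:, 1] = (-2.9017,-0.0000,-7.0260)
J_ω[:, 1] = z_1
entry J[0][1] = -2.9017

-2.902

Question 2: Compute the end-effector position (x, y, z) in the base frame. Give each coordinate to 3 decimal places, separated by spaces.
after link 1: o_1 = (2.0000, 0.0000, 2.0000)
after link 2: o_2 = (2.0000, -2.0000, 2.0000)
after link 3: o_3 = (-1.4641, -6.0000, 4.0000)
after link 4: o_4 = (-5.0260, -9.5355, 4.9017)

-5.026 -9.536 4.902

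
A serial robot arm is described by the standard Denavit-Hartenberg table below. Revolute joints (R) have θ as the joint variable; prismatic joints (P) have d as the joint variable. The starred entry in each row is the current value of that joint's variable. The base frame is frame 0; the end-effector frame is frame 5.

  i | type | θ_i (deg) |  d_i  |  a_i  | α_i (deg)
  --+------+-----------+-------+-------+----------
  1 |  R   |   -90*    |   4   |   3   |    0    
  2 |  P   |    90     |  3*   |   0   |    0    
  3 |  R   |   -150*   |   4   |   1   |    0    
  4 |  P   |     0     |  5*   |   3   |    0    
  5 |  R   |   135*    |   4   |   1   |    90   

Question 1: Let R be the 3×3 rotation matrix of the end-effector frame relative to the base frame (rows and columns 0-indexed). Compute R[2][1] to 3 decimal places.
End-effector y-axis (col 1 of R) = (0.0000,0.0000,1.0000)
R[2][1] = 1.0000

1.000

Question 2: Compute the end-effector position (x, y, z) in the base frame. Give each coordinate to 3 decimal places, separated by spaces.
-2.498 -5.259 20.000

after link 1: o_1 = (0.0000, -3.0000, 4.0000)
after link 2: o_2 = (0.0000, -3.0000, 7.0000)
after link 3: o_3 = (-0.8660, -3.5000, 11.0000)
after link 4: o_4 = (-3.4641, -5.0000, 16.0000)
after link 5: o_5 = (-2.4982, -5.2588, 20.0000)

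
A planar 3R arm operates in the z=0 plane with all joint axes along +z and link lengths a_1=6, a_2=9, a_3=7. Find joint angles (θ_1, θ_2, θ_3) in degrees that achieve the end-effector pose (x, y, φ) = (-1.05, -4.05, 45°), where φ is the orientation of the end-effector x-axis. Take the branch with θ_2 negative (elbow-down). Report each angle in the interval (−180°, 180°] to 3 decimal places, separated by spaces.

wrist centre = target − a_3·(cos φ, sin φ) = (-5.9997, -8.9997)
cos θ_2 = (116.9924−6²−9²)/(2·6·9) = -0.0001; θ_2 = -90.0040° (elbow-down)
β = atan2(-8.9997,-5.9997) = -123.6897°; ψ = atan2(-9.0000,5.9994) = -56.3127°
θ_1 = β − ψ = -67.3770°
θ_3 = φ − θ_1 − θ_2 = -157.6190° (wrapped to (-180°,180°])

-67.377 -90.004 -157.619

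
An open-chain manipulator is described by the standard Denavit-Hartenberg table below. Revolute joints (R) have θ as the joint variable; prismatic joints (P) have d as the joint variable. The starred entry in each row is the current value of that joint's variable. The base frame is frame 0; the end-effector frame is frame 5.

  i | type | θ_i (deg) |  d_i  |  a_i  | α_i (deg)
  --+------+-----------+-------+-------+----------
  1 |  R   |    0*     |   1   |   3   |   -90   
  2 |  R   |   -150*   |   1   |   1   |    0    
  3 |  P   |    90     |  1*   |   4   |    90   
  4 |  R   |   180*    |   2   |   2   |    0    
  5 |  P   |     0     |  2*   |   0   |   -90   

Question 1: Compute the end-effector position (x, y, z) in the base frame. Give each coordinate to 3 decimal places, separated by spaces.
after link 1: o_1 = (3.0000, 0.0000, 1.0000)
after link 2: o_2 = (2.1340, 1.0000, 1.5000)
after link 3: o_3 = (4.1340, 2.0000, 4.9641)
after link 4: o_4 = (1.4019, 2.0000, 4.2321)
after link 5: o_5 = (-0.3301, 2.0000, 5.2321)

-0.330 2.000 5.232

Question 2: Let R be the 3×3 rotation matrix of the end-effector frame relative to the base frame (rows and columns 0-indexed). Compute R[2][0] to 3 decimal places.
-0.866

End-effector x-axis (col 0 of R) = (-0.5000,0.0000,-0.8660)
R[2][0] = -0.8660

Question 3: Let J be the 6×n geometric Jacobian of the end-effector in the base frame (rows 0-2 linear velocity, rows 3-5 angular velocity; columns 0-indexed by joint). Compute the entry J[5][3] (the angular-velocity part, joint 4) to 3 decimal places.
axis z_3 = (-0.8660,0.0000,0.5000); lever o_n−o_3 = (-4.4641,0.0000,0.2679)
cross product → J_v[:, 3] = (-0.0000,-2.0000,-0.0000)
J_ω[:, 3] = z_3
entry J[5][3] = 0.5000

0.500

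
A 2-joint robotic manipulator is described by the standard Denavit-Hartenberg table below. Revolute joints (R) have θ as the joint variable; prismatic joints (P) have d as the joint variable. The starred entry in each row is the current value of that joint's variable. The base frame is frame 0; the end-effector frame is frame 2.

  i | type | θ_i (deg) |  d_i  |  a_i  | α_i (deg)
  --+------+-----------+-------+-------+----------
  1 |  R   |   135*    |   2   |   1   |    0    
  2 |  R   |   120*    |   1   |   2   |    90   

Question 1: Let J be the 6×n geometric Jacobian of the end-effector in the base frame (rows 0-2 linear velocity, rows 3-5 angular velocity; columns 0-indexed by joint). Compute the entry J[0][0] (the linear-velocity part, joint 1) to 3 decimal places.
1.225

axis z_0 = ẑ; lever o_n−o_0 = (-1.2247,-1.2247,3.0000)
cross product → J_v[:, 0] = (1.2247,-1.2247,0.0000)
J_ω[:, 0] = z_0
entry J[0][0] = 1.2247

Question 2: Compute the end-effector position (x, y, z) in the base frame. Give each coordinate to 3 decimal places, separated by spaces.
-1.225 -1.225 3.000

after link 1: o_1 = (-0.7071, 0.7071, 2.0000)
after link 2: o_2 = (-1.2247, -1.2247, 3.0000)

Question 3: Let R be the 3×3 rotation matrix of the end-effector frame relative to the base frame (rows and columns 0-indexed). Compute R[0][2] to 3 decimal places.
End-effector z-axis (col 2 of R) = (-0.9659,0.2588,0.0000)
R[0][2] = -0.9659

-0.966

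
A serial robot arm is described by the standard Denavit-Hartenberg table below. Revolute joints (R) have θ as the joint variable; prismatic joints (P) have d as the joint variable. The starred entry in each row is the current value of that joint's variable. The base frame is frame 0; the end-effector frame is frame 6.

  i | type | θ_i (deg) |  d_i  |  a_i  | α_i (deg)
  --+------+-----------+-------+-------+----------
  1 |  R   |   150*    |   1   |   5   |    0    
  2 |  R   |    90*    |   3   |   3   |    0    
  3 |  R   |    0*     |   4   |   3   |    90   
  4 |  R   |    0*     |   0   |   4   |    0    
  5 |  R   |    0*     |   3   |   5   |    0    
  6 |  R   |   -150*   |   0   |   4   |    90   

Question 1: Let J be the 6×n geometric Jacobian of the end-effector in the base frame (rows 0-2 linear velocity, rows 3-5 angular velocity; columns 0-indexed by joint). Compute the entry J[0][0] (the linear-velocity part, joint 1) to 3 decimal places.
axis z_0 = ẑ; lever o_n−o_0 = (-12.6962,-5.9904,6.0000)
cross product → J_v[:, 0] = (5.9904,-12.6962,0.0000)
J_ω[:, 0] = z_0
entry J[0][0] = 5.9904

5.990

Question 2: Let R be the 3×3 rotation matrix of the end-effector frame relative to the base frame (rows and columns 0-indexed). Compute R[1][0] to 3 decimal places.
0.750

End-effector x-axis (col 0 of R) = (0.4330,0.7500,-0.5000)
R[1][0] = 0.7500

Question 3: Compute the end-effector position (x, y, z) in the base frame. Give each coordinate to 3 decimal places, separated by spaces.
after link 1: o_1 = (-4.3301, 2.5000, 1.0000)
after link 2: o_2 = (-5.8301, -0.0981, 4.0000)
after link 3: o_3 = (-7.3301, -2.6962, 8.0000)
after link 4: o_4 = (-9.3301, -6.1603, 8.0000)
after link 5: o_5 = (-14.4282, -8.9904, 8.0000)
after link 6: o_6 = (-12.6962, -5.9904, 6.0000)

-12.696 -5.990 6.000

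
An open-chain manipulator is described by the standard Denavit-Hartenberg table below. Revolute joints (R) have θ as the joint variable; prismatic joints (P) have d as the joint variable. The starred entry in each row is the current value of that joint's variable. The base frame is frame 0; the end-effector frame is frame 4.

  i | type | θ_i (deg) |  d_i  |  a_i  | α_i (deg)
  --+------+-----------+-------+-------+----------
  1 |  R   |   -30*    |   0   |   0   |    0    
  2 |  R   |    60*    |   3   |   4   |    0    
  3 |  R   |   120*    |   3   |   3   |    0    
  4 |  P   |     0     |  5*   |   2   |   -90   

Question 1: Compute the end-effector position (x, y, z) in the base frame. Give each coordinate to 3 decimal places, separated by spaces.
after link 1: o_1 = (0.0000, 0.0000, 0.0000)
after link 2: o_2 = (3.4641, 2.0000, 3.0000)
after link 3: o_3 = (0.8660, 3.5000, 6.0000)
after link 4: o_4 = (-0.8660, 4.5000, 11.0000)

-0.866 4.500 11.000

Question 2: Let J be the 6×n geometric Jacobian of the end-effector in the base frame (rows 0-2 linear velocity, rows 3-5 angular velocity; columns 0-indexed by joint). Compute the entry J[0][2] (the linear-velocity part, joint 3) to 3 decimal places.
-2.500

axis z_2 = (0.0000,0.0000,1.0000); lever o_n−o_2 = (-4.3301,2.5000,8.0000)
cross product → J_v[:, 2] = (-2.5000,-4.3301,0.0000)
J_ω[:, 2] = z_2
entry J[0][2] = -2.5000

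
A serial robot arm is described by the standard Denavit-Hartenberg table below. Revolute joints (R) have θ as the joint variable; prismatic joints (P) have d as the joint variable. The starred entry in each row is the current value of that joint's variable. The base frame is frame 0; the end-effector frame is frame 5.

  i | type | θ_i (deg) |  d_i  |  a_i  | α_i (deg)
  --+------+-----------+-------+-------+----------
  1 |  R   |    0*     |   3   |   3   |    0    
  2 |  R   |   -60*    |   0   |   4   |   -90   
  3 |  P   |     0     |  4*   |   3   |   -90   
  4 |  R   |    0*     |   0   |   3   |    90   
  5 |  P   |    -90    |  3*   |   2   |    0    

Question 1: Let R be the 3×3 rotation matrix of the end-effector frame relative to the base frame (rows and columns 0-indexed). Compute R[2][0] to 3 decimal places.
1.000

End-effector x-axis (col 0 of R) = (-0.0000,-0.0000,1.0000)
R[2][0] = 1.0000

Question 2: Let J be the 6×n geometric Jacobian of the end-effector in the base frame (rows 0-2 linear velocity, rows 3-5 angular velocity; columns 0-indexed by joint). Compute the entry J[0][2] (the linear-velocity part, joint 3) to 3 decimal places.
prismatic axis z_2 = (0.8660,0.5000,0.0000)
J_v[:, 2] = z_2; J_ω[:, 2] = (0,0,0)
entry J[0][2] = 0.8660

0.866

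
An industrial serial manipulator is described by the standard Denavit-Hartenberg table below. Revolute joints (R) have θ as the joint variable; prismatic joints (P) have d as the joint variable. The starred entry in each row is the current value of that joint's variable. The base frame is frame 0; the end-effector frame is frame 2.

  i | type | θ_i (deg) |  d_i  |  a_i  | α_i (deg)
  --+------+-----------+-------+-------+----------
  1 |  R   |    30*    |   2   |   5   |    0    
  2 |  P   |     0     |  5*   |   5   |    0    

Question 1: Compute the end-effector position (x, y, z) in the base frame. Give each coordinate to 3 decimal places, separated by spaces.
8.660 5.000 7.000

after link 1: o_1 = (4.3301, 2.5000, 2.0000)
after link 2: o_2 = (8.6603, 5.0000, 7.0000)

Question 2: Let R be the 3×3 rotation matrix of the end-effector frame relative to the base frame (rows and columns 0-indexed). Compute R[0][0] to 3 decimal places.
End-effector x-axis (col 0 of R) = (0.8660,0.5000,0.0000)
R[0][0] = 0.8660

0.866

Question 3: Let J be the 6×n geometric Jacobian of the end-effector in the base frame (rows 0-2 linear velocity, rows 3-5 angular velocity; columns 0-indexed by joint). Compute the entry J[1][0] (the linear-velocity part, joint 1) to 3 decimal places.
axis z_0 = ẑ; lever o_n−o_0 = (8.6603,5.0000,7.0000)
cross product → J_v[:, 0] = (-5.0000,8.6603,0.0000)
J_ω[:, 0] = z_0
entry J[1][0] = 8.6603

8.660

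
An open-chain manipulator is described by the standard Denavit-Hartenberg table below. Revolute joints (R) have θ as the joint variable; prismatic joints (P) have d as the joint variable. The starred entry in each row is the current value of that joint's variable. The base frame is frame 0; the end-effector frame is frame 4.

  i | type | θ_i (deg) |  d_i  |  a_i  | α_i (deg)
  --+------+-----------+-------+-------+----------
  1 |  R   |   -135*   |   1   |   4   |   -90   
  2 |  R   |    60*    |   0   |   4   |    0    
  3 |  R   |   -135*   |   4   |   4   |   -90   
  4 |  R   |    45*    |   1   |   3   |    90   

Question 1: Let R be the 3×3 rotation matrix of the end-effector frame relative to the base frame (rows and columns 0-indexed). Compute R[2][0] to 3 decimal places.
0.683

End-effector x-axis (col 0 of R) = (-0.6294,0.3706,0.6830)
R[2][0] = 0.6830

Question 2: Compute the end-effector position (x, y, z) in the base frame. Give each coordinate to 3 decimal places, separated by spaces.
-4.718 -7.374 3.190

after link 1: o_1 = (-2.8284, -2.8284, 1.0000)
after link 2: o_2 = (-4.2426, -4.2426, -2.4641)
after link 3: o_3 = (-2.1463, -7.8031, 1.3996)
after link 4: o_4 = (-4.7175, -7.3744, 3.1898)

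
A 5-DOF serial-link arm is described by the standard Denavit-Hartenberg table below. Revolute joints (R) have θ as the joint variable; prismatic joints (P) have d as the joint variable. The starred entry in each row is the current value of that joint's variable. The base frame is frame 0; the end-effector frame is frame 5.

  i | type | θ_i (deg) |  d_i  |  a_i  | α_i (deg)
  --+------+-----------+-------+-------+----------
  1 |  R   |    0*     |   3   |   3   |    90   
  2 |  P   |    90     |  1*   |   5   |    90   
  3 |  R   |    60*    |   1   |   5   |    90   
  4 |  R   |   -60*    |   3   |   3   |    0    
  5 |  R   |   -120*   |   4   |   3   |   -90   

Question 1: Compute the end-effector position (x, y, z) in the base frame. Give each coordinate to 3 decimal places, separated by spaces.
after link 1: o_1 = (3.0000, 0.0000, 3.0000)
after link 2: o_2 = (3.0000, -1.0000, 8.0000)
after link 3: o_3 = (4.0000, -5.3301, 10.5000)
after link 4: o_4 = (1.4019, -5.1292, 13.8481)
after link 5: o_5 = (1.4019, -0.5311, 15.8122)

1.402 -0.531 15.812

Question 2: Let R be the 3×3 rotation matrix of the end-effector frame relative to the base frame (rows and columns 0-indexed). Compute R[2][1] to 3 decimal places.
End-effector y-axis (col 1 of R) = (-0.0000,-0.5000,-0.8660)
R[2][1] = -0.8660

-0.866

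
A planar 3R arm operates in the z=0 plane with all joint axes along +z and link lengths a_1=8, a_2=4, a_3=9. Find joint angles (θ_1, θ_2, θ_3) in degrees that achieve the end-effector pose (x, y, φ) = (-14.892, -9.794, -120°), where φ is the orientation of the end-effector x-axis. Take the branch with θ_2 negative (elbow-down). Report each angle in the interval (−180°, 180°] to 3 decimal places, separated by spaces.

wrist centre = target − a_3·(cos φ, sin φ) = (-10.3920, -1.9998)
cos θ_2 = (111.9927−8²−4²)/(2·8·4) = 0.4999; θ_2 = -60.0075° (elbow-down)
β = atan2(-1.9998,-10.3920) = -169.1075°; ψ = atan2(-3.4644,9.9995) = -19.1087°
θ_1 = β − ψ = -149.9988°
θ_3 = φ − θ_1 − θ_2 = 90.0063° (wrapped to (-180°,180°])

-149.999 -60.007 90.006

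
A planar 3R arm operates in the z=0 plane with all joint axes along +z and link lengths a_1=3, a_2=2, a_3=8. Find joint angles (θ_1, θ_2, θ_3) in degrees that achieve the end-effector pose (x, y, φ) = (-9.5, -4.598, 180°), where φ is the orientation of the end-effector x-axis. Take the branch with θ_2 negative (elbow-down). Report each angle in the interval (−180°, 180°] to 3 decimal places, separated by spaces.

wrist centre = target − a_3·(cos φ, sin φ) = (-1.5000, -4.5980)
cos θ_2 = (23.3916−3²−2²)/(2·3·2) = 0.8660; θ_2 = -30.0067° (elbow-down)
β = atan2(-4.5980,-1.5000) = -108.0678°; ψ = atan2(-1.0002,4.7319) = -11.9351°
θ_1 = β − ψ = -96.1327°
θ_3 = φ − θ_1 − θ_2 = -53.8606° (wrapped to (-180°,180°])

-96.133 -30.007 -53.861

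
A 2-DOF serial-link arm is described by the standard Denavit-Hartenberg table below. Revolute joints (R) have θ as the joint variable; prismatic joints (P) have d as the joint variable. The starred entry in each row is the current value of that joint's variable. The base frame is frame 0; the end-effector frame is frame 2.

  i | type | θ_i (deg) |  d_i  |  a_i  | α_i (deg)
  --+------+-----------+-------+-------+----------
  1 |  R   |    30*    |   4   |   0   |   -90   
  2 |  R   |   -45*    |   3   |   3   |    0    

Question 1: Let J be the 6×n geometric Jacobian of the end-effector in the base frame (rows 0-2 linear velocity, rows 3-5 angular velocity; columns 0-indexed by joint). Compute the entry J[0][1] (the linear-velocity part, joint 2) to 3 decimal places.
1.837

axis z_1 = (-0.5000,0.8660,0.0000); lever o_n−o_1 = (0.3371,3.6587,2.1213)
cross product → J_v[:, 1] = (1.8371,1.0607,-2.1213)
J_ω[:, 1] = z_1
entry J[0][1] = 1.8371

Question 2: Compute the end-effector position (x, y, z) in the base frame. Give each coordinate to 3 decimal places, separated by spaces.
0.337 3.659 6.121

after link 1: o_1 = (0.0000, 0.0000, 4.0000)
after link 2: o_2 = (0.3371, 3.6587, 6.1213)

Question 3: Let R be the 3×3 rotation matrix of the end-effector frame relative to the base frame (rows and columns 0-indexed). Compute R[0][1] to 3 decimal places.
End-effector y-axis (col 1 of R) = (0.6124,0.3536,-0.7071)
R[0][1] = 0.6124

0.612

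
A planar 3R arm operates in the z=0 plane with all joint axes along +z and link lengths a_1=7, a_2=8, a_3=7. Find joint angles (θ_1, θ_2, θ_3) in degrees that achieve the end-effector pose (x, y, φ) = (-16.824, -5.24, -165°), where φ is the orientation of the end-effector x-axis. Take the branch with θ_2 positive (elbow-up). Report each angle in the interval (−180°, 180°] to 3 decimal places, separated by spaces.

150.002 89.996 -44.998

wrist centre = target − a_3·(cos φ, sin φ) = (-10.0625, -3.4283)
cos θ_2 = (113.0073−7²−8²)/(2·7·8) = 0.0001; θ_2 = 89.9963° (elbow-up)
β = atan2(-3.4283,-10.0625) = -161.1862°; ψ = atan2(8.0000,7.0005) = 48.8120°
θ_1 = β − ψ = -209.9982°
θ_3 = φ − θ_1 − θ_2 = -44.9981° (wrapped to (-180°,180°])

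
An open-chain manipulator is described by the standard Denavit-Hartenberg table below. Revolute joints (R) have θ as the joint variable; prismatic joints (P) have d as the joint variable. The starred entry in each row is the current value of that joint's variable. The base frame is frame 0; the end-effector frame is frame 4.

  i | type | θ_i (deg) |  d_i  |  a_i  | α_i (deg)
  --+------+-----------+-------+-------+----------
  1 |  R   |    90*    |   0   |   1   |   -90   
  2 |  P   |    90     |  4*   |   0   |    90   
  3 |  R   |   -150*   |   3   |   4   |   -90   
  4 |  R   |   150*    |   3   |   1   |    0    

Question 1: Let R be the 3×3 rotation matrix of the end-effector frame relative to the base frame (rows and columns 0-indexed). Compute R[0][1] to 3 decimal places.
-0.250

End-effector y-axis (col 1 of R) = (-0.2500,0.8660,-0.4330)
R[0][1] = -0.2500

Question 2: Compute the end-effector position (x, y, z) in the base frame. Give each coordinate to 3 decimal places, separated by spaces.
0.165 3.500 1.214

after link 1: o_1 = (0.0000, 1.0000, 0.0000)
after link 2: o_2 = (-4.0000, 1.0000, 0.0000)
after link 3: o_3 = (-2.0000, 4.0000, 3.4641)
after link 4: o_4 = (0.1651, 3.5000, 1.2141)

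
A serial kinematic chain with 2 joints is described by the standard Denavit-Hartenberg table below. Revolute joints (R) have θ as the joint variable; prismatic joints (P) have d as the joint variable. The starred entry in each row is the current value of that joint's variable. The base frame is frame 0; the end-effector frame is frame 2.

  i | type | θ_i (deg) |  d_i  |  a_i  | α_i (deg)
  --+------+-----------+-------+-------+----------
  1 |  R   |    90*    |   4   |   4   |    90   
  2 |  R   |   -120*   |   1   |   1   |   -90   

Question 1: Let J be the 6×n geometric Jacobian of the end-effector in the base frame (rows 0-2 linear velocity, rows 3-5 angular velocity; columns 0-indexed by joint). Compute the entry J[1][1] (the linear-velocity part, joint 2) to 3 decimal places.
0.866

axis z_1 = (1.0000,-0.0000,0.0000); lever o_n−o_1 = (1.0000,-0.5000,-0.8660)
cross product → J_v[:, 1] = (0.0000,0.8660,-0.5000)
J_ω[:, 1] = z_1
entry J[1][1] = 0.8660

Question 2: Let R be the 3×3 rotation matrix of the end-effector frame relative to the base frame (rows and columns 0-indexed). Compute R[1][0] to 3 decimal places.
End-effector x-axis (col 0 of R) = (0.0000,-0.5000,-0.8660)
R[1][0] = -0.5000

-0.500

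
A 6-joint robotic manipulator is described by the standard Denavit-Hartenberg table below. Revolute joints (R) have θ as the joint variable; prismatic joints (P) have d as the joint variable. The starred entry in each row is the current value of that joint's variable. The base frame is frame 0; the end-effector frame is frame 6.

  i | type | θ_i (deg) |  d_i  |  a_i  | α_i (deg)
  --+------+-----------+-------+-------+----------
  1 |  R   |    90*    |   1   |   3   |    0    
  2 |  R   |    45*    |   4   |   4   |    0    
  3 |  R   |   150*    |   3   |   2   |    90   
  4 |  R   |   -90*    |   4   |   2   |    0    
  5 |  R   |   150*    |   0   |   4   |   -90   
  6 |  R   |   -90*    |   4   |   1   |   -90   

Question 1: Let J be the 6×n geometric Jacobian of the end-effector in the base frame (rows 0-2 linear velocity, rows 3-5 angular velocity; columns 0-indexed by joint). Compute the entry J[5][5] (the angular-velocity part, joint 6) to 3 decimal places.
axis z_5 = (-0.2241,0.8365,0.5000); lever o_n−o_5 = (-1.8625,3.0872,2.0000)
cross product → J_v[:, 5] = (0.1294,-0.4830,0.8660)
J_ω[:, 5] = z_5
entry J[5][5] = 0.5000

0.500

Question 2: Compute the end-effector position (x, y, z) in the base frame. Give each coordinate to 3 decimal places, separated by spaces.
after link 1: o_1 = (0.0000, 3.0000, 1.0000)
after link 2: o_2 = (-2.8284, 5.8284, 5.0000)
after link 3: o_3 = (-2.3108, 3.8966, 8.0000)
after link 4: o_4 = (-6.1745, 2.8613, 6.0000)
after link 5: o_5 = (-5.6569, 0.9294, 9.4641)
after link 6: o_6 = (-7.5194, 4.0167, 11.4641)

-7.519 4.017 11.464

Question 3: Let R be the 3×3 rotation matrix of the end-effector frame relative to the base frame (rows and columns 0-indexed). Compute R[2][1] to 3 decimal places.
End-effector y-axis (col 1 of R) = (0.2241,-0.8365,-0.5000)
R[2][1] = -0.5000

-0.500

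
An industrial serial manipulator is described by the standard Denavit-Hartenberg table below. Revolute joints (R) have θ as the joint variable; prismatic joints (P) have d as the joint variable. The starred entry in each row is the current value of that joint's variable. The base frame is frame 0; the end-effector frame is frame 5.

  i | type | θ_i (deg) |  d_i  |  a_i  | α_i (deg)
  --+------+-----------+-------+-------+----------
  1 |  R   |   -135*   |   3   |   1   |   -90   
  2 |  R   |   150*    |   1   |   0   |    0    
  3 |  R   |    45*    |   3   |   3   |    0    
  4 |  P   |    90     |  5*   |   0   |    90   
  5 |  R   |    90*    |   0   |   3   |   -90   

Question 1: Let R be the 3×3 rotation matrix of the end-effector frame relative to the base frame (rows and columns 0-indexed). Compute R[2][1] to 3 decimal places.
End-effector y-axis (col 1 of R) = (-0.6830,-0.6830,-0.2588)
R[2][1] = -0.2588

-0.259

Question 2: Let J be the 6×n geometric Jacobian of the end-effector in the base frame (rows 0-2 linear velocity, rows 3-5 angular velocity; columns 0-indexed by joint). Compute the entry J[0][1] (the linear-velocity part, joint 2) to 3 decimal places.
axis z_1 = (0.7071,-0.7071,0.0000); lever o_n−o_1 = (10.5343,-6.4362,0.7765)
cross product → J_v[:, 1] = (-0.5490,-0.5490,2.8978)
J_ω[:, 1] = z_1
entry J[0][1] = -0.5490

-0.549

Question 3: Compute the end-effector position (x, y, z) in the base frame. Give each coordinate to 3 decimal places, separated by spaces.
9.827 -7.143 3.776

after link 1: o_1 = (-0.7071, -0.7071, 3.0000)
after link 2: o_2 = (0.0000, -1.4142, 3.0000)
after link 3: o_3 = (4.1704, -1.4865, 3.7765)
after link 4: o_4 = (7.7059, -5.0220, 3.7765)
after link 5: o_5 = (9.8272, -7.1434, 3.7765)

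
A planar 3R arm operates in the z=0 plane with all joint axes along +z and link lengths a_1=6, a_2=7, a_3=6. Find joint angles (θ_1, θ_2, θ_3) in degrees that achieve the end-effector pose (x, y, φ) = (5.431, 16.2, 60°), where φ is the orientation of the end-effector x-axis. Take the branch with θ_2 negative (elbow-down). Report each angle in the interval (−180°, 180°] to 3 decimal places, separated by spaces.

wrist centre = target − a_3·(cos φ, sin φ) = (2.4310, 11.0038)
cos θ_2 = (126.9944−6²−7²)/(2·6·7) = 0.4999; θ_2 = -60.0044° (elbow-down)
β = atan2(11.0038,2.4310) = 77.5422°; ψ = atan2(-6.0624,9.4995) = -32.5453°
θ_1 = β − ψ = 110.0875°
θ_3 = φ − θ_1 − θ_2 = 9.9169° (wrapped to (-180°,180°])

110.088 -60.004 9.917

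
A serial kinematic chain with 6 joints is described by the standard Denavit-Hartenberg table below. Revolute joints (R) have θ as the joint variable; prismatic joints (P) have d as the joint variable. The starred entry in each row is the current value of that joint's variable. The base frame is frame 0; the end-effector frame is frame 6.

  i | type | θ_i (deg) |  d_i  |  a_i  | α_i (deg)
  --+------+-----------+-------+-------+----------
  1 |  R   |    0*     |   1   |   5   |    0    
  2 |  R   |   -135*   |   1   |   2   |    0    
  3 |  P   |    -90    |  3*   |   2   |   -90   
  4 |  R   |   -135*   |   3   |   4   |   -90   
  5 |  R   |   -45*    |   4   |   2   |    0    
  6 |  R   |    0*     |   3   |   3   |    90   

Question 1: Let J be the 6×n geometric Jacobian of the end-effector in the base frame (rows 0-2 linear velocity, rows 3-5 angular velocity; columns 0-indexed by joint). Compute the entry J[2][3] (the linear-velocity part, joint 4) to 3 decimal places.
0.379

axis z_3 = (-0.7071,-0.7071,0.0000); lever o_n−o_3 = (-4.3536,-4.8891,10.2782)
cross product → J_v[:, 3] = (-7.2678,7.2678,0.3787)
J_ω[:, 3] = z_3
entry J[2][3] = 0.3787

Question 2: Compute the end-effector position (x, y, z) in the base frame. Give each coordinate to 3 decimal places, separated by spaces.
after link 1: o_1 = (5.0000, 0.0000, 1.0000)
after link 2: o_2 = (3.5858, -1.4142, 2.0000)
after link 3: o_3 = (2.1716, -0.0000, 5.0000)
after link 4: o_4 = (2.0503, -4.1213, 7.8284)
after link 5: o_5 = (-0.2426, -3.8284, 11.6569)
after link 6: o_6 = (-2.1820, -4.8891, 15.2782)

-2.182 -4.889 15.278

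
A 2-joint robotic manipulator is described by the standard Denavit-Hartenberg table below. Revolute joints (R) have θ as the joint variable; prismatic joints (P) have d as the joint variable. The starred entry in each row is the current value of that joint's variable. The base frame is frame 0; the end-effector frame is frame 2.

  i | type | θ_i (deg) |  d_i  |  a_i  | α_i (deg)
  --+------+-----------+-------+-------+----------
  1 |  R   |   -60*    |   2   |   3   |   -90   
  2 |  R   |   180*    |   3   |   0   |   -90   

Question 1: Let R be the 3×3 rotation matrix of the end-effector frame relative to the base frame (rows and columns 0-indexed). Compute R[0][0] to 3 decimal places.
End-effector x-axis (col 0 of R) = (-0.5000,0.8660,-0.0000)
R[0][0] = -0.5000

-0.500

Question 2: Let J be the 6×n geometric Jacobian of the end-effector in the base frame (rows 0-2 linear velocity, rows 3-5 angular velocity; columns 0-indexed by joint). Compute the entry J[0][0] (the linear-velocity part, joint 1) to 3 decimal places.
axis z_0 = ẑ; lever o_n−o_0 = (4.0981,-1.0981,2.0000)
cross product → J_v[:, 0] = (1.0981,4.0981,-0.0000)
J_ω[:, 0] = z_0
entry J[0][0] = 1.0981

1.098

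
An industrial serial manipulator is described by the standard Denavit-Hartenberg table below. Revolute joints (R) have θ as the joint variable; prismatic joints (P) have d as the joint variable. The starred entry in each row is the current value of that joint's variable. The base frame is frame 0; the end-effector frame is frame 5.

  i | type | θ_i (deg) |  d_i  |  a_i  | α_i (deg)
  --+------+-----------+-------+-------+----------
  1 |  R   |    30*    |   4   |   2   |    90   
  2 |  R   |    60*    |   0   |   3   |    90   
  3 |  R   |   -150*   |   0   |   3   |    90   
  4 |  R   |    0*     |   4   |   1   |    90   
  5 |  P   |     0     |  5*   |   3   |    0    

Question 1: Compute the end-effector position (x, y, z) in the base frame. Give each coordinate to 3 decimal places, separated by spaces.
after link 1: o_1 = (1.7321, 1.0000, 4.0000)
after link 2: o_2 = (3.0311, 1.7500, 6.5981)
after link 3: o_3 = (1.1561, 2.3995, 4.3481)
after link 4: o_4 = (1.3971, -0.8840, 1.8660)
after link 5: o_5 = (-4.2279, -2.3995, 2.1160)

-4.228 -2.400 2.116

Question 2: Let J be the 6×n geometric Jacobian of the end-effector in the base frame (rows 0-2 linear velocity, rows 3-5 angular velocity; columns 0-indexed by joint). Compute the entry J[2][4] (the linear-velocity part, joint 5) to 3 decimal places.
prismatic axis z_4 = (-0.7500,-0.4330,0.5000)
J_v[:, 4] = z_4; J_ω[:, 4] = (0,0,0)
entry J[2][4] = 0.5000

0.500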